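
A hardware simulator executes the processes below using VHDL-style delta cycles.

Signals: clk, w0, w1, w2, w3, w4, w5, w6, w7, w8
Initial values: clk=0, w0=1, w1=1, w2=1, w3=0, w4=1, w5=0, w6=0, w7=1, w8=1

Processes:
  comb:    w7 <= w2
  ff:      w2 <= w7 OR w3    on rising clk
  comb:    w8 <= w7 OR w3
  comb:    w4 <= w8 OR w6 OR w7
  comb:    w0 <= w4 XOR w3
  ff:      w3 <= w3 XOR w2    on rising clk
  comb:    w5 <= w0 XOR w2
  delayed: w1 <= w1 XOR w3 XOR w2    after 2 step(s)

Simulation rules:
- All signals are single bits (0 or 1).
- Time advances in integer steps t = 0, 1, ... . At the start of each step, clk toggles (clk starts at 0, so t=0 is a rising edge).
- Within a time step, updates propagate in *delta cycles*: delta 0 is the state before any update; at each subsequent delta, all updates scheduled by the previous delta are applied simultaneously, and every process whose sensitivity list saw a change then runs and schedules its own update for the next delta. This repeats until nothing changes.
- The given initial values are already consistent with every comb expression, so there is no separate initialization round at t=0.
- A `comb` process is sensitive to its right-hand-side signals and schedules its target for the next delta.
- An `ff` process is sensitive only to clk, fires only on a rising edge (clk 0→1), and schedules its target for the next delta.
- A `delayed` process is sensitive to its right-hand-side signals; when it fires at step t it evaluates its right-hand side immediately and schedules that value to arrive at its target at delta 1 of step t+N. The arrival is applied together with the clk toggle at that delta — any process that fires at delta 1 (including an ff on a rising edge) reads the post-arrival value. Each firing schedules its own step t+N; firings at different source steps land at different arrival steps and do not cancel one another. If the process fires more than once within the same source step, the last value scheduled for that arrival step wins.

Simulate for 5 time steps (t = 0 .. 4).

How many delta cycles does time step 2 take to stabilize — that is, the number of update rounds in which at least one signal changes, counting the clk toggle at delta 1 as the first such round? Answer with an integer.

4

t0.Δ0 w7=1 w0=1 w2=1 w3=0 w6=0 w8=1 w4=1 clk=0 w1=1 w5=0
t0.Δ1 w7=1 w0=1 w2=1 w3=0 w6=0 w8=1 w4=1 clk=1 w1=1 w5=0
t0.Δ2 w7=1 w0=1 w2=1 w3=1 w6=0 w8=1 w4=1 clk=1 w1=1 w5=0
t0.Δ3 w7=1 w0=0 w2=1 w3=1 w6=0 w8=1 w4=1 clk=1 w1=1 w5=0
t0.Δ4 w7=1 w0=0 w2=1 w3=1 w6=0 w8=1 w4=1 clk=1 w1=1 w5=1
t1.Δ0 w7=1 w0=0 w2=1 w3=1 w6=0 w8=1 w4=1 clk=1 w1=1 w5=1
t1.Δ1 w7=1 w0=0 w2=1 w3=1 w6=0 w8=1 w4=1 clk=0 w1=1 w5=1
t2.Δ0 w7=1 w0=0 w2=1 w3=1 w6=0 w8=1 w4=1 clk=0 w1=1 w5=1
t2.Δ1 w7=1 w0=0 w2=1 w3=1 w6=0 w8=1 w4=1 clk=1 w1=1 w5=1
t2.Δ2 w7=1 w0=0 w2=1 w3=0 w6=0 w8=1 w4=1 clk=1 w1=1 w5=1
t2.Δ3 w7=1 w0=1 w2=1 w3=0 w6=0 w8=1 w4=1 clk=1 w1=1 w5=1
t2.Δ4 w7=1 w0=1 w2=1 w3=0 w6=0 w8=1 w4=1 clk=1 w1=1 w5=0
t3.Δ0 w7=1 w0=1 w2=1 w3=0 w6=0 w8=1 w4=1 clk=1 w1=1 w5=0
t3.Δ1 w7=1 w0=1 w2=1 w3=0 w6=0 w8=1 w4=1 clk=0 w1=1 w5=0
t4.Δ0 w7=1 w0=1 w2=1 w3=0 w6=0 w8=1 w4=1 clk=0 w1=1 w5=0
t4.Δ1 w7=1 w0=1 w2=1 w3=0 w6=0 w8=1 w4=1 clk=1 w1=0 w5=0
t4.Δ2 w7=1 w0=1 w2=1 w3=1 w6=0 w8=1 w4=1 clk=1 w1=0 w5=0
t4.Δ3 w7=1 w0=0 w2=1 w3=1 w6=0 w8=1 w4=1 clk=1 w1=0 w5=0
t4.Δ4 w7=1 w0=0 w2=1 w3=1 w6=0 w8=1 w4=1 clk=1 w1=0 w5=1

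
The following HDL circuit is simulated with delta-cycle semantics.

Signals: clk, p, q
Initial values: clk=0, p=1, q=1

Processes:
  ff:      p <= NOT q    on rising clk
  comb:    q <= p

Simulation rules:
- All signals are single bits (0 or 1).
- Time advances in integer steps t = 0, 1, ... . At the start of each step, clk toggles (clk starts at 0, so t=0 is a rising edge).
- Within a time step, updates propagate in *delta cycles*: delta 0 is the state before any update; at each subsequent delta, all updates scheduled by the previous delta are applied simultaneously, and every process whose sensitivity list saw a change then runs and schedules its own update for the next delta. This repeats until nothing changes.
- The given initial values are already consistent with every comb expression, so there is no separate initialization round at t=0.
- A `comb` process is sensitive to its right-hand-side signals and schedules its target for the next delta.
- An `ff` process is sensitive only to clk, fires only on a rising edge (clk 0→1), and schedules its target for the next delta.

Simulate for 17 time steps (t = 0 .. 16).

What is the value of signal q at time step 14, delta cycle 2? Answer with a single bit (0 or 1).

t0.Δ0 q=1 p=1 clk=0
t0.Δ1 q=1 p=1 clk=1
t0.Δ2 q=1 p=0 clk=1
t0.Δ3 q=0 p=0 clk=1
t1.Δ0 q=0 p=0 clk=1
t1.Δ1 q=0 p=0 clk=0
t2.Δ0 q=0 p=0 clk=0
t2.Δ1 q=0 p=0 clk=1
t2.Δ2 q=0 p=1 clk=1
t2.Δ3 q=1 p=1 clk=1
t3.Δ0 q=1 p=1 clk=1
t3.Δ1 q=1 p=1 clk=0
t4.Δ0 q=1 p=1 clk=0
t4.Δ1 q=1 p=1 clk=1
t4.Δ2 q=1 p=0 clk=1
t4.Δ3 q=0 p=0 clk=1
t5.Δ0 q=0 p=0 clk=1
t5.Δ1 q=0 p=0 clk=0
t6.Δ0 q=0 p=0 clk=0
t6.Δ1 q=0 p=0 clk=1
t6.Δ2 q=0 p=1 clk=1
t6.Δ3 q=1 p=1 clk=1
t7.Δ0 q=1 p=1 clk=1
t7.Δ1 q=1 p=1 clk=0
t8.Δ0 q=1 p=1 clk=0
t8.Δ1 q=1 p=1 clk=1
t8.Δ2 q=1 p=0 clk=1
t8.Δ3 q=0 p=0 clk=1
t9.Δ0 q=0 p=0 clk=1
t9.Δ1 q=0 p=0 clk=0
t10.Δ0 q=0 p=0 clk=0
t10.Δ1 q=0 p=0 clk=1
t10.Δ2 q=0 p=1 clk=1
t10.Δ3 q=1 p=1 clk=1
t11.Δ0 q=1 p=1 clk=1
t11.Δ1 q=1 p=1 clk=0
t12.Δ0 q=1 p=1 clk=0
t12.Δ1 q=1 p=1 clk=1
t12.Δ2 q=1 p=0 clk=1
t12.Δ3 q=0 p=0 clk=1
t13.Δ0 q=0 p=0 clk=1
t13.Δ1 q=0 p=0 clk=0
t14.Δ0 q=0 p=0 clk=0
t14.Δ1 q=0 p=0 clk=1
t14.Δ2 q=0 p=1 clk=1
t14.Δ3 q=1 p=1 clk=1
t15.Δ0 q=1 p=1 clk=1
t15.Δ1 q=1 p=1 clk=0
t16.Δ0 q=1 p=1 clk=0
t16.Δ1 q=1 p=1 clk=1
t16.Δ2 q=1 p=0 clk=1
t16.Δ3 q=0 p=0 clk=1

0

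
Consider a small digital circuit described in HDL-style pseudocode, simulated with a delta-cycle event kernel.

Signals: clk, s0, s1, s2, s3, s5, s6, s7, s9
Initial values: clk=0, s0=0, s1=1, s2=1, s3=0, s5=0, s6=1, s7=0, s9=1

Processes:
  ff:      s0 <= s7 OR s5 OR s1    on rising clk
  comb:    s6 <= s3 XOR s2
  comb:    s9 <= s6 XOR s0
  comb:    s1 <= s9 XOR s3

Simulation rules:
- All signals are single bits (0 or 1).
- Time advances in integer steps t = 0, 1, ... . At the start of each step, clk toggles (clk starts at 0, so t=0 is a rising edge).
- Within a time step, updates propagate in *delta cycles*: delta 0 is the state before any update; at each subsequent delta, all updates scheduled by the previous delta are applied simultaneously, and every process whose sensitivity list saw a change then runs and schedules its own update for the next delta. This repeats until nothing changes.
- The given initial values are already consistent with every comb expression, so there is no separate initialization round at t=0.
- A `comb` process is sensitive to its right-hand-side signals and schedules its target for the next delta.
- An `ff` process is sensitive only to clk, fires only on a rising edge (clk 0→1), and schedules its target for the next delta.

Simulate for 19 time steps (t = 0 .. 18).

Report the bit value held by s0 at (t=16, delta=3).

t=0 Δ0: s2=1 s1=1 s5=0 s0=0 s6=1 s3=0 clk=0 s7=0 s9=1
  Δ1: clk:0→1
  Δ2: s0:0→1
  Δ3: s9:1→0
  Δ4: s1:1→0
  (4Δ to stable)
t=1 Δ0: s2=1 s1=0 s5=0 s0=1 s6=1 s3=0 clk=1 s7=0 s9=0
  Δ1: clk:1→0
  (1Δ to stable)
t=2 Δ0: s2=1 s1=0 s5=0 s0=1 s6=1 s3=0 clk=0 s7=0 s9=0
  Δ1: clk:0→1
  Δ2: s0:1→0
  Δ3: s9:0→1
  Δ4: s1:0→1
  (4Δ to stable)
t=3 Δ0: s2=1 s1=1 s5=0 s0=0 s6=1 s3=0 clk=1 s7=0 s9=1
  Δ1: clk:1→0
  (1Δ to stable)
t=4 Δ0: s2=1 s1=1 s5=0 s0=0 s6=1 s3=0 clk=0 s7=0 s9=1
  Δ1: clk:0→1
  Δ2: s0:0→1
  Δ3: s9:1→0
  Δ4: s1:1→0
  (4Δ to stable)
t=5 Δ0: s2=1 s1=0 s5=0 s0=1 s6=1 s3=0 clk=1 s7=0 s9=0
  Δ1: clk:1→0
  (1Δ to stable)
t=6 Δ0: s2=1 s1=0 s5=0 s0=1 s6=1 s3=0 clk=0 s7=0 s9=0
  Δ1: clk:0→1
  Δ2: s0:1→0
  Δ3: s9:0→1
  Δ4: s1:0→1
  (4Δ to stable)
t=7 Δ0: s2=1 s1=1 s5=0 s0=0 s6=1 s3=0 clk=1 s7=0 s9=1
  Δ1: clk:1→0
  (1Δ to stable)
t=8 Δ0: s2=1 s1=1 s5=0 s0=0 s6=1 s3=0 clk=0 s7=0 s9=1
  Δ1: clk:0→1
  Δ2: s0:0→1
  Δ3: s9:1→0
  Δ4: s1:1→0
  (4Δ to stable)
t=9 Δ0: s2=1 s1=0 s5=0 s0=1 s6=1 s3=0 clk=1 s7=0 s9=0
  Δ1: clk:1→0
  (1Δ to stable)
t=10 Δ0: s2=1 s1=0 s5=0 s0=1 s6=1 s3=0 clk=0 s7=0 s9=0
  Δ1: clk:0→1
  Δ2: s0:1→0
  Δ3: s9:0→1
  Δ4: s1:0→1
  (4Δ to stable)
t=11 Δ0: s2=1 s1=1 s5=0 s0=0 s6=1 s3=0 clk=1 s7=0 s9=1
  Δ1: clk:1→0
  (1Δ to stable)
t=12 Δ0: s2=1 s1=1 s5=0 s0=0 s6=1 s3=0 clk=0 s7=0 s9=1
  Δ1: clk:0→1
  Δ2: s0:0→1
  Δ3: s9:1→0
  Δ4: s1:1→0
  (4Δ to stable)
t=13 Δ0: s2=1 s1=0 s5=0 s0=1 s6=1 s3=0 clk=1 s7=0 s9=0
  Δ1: clk:1→0
  (1Δ to stable)
t=14 Δ0: s2=1 s1=0 s5=0 s0=1 s6=1 s3=0 clk=0 s7=0 s9=0
  Δ1: clk:0→1
  Δ2: s0:1→0
  Δ3: s9:0→1
  Δ4: s1:0→1
  (4Δ to stable)
t=15 Δ0: s2=1 s1=1 s5=0 s0=0 s6=1 s3=0 clk=1 s7=0 s9=1
  Δ1: clk:1→0
  (1Δ to stable)
t=16 Δ0: s2=1 s1=1 s5=0 s0=0 s6=1 s3=0 clk=0 s7=0 s9=1
  Δ1: clk:0→1
  Δ2: s0:0→1
  Δ3: s9:1→0
  Δ4: s1:1→0
  (4Δ to stable)
t=17 Δ0: s2=1 s1=0 s5=0 s0=1 s6=1 s3=0 clk=1 s7=0 s9=0
  Δ1: clk:1→0
  (1Δ to stable)
t=18 Δ0: s2=1 s1=0 s5=0 s0=1 s6=1 s3=0 clk=0 s7=0 s9=0
  Δ1: clk:0→1
  Δ2: s0:1→0
  Δ3: s9:0→1
  Δ4: s1:0→1
  (4Δ to stable)

1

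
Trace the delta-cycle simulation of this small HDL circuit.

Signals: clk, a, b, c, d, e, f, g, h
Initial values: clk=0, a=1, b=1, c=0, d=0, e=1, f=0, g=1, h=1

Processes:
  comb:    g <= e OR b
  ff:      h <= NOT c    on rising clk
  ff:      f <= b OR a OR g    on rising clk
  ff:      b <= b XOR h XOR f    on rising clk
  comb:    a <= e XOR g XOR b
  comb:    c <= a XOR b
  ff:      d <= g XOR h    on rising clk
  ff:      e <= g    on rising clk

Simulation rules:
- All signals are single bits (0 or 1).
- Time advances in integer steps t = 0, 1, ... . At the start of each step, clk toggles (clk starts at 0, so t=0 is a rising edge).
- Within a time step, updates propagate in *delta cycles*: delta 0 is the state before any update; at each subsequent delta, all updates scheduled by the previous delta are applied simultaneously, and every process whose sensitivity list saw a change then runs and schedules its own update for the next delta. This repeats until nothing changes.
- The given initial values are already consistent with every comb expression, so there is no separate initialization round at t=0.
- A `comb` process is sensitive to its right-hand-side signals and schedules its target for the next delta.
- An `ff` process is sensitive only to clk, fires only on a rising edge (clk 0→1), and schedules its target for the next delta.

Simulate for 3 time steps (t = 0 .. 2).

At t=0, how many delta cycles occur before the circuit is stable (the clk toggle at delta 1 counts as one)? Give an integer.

4

[bits: clk,e,c,h,b,f,g,a,d]
t=0: Δ0=010110110 Δ1=110110110 Δ2=110101110 Δ3=111101100 Δ4=110101100 | 4Δ
t=1: Δ0=110101100 Δ1=010101100 | 1Δ
t=2: Δ0=010101100 Δ1=110101100 | 1Δ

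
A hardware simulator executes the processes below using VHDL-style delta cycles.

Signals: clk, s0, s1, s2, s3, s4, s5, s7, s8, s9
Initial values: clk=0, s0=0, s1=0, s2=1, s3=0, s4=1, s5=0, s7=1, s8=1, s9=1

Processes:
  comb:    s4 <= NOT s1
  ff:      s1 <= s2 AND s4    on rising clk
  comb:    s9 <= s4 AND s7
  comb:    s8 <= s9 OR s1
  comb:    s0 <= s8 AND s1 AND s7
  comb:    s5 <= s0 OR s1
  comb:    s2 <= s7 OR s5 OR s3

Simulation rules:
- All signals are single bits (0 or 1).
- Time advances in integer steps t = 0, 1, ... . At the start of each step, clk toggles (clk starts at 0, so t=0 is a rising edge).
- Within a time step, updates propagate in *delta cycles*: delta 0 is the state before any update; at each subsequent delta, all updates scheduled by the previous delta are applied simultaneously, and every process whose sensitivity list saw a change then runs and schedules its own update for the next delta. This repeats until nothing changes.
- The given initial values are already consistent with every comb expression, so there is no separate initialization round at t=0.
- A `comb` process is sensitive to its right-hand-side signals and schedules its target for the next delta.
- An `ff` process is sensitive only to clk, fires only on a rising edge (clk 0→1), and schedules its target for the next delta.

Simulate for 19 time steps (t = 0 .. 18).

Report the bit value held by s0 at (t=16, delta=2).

t=0 Δ0: s7=1 s2=1 s4=1 s3=0 s9=1 s8=1 clk=0 s1=0 s5=0 s0=0
  Δ1: clk:0→1
  Δ2: s1:0→1
  Δ3: s4:1→0, s5:0→1, s0:0→1
  Δ4: s9:1→0
  (4Δ to stable)
t=1 Δ0: s7=1 s2=1 s4=0 s3=0 s9=0 s8=1 clk=1 s1=1 s5=1 s0=1
  Δ1: clk:1→0
  (1Δ to stable)
t=2 Δ0: s7=1 s2=1 s4=0 s3=0 s9=0 s8=1 clk=0 s1=1 s5=1 s0=1
  Δ1: clk:0→1
  Δ2: s1:1→0
  Δ3: s4:0→1, s8:1→0, s0:1→0
  Δ4: s9:0→1, s5:1→0
  Δ5: s8:0→1
  (5Δ to stable)
t=3 Δ0: s7=1 s2=1 s4=1 s3=0 s9=1 s8=1 clk=1 s1=0 s5=0 s0=0
  Δ1: clk:1→0
  (1Δ to stable)
t=4 Δ0: s7=1 s2=1 s4=1 s3=0 s9=1 s8=1 clk=0 s1=0 s5=0 s0=0
  Δ1: clk:0→1
  Δ2: s1:0→1
  Δ3: s4:1→0, s5:0→1, s0:0→1
  Δ4: s9:1→0
  (4Δ to stable)
t=5 Δ0: s7=1 s2=1 s4=0 s3=0 s9=0 s8=1 clk=1 s1=1 s5=1 s0=1
  Δ1: clk:1→0
  (1Δ to stable)
t=6 Δ0: s7=1 s2=1 s4=0 s3=0 s9=0 s8=1 clk=0 s1=1 s5=1 s0=1
  Δ1: clk:0→1
  Δ2: s1:1→0
  Δ3: s4:0→1, s8:1→0, s0:1→0
  Δ4: s9:0→1, s5:1→0
  Δ5: s8:0→1
  (5Δ to stable)
t=7 Δ0: s7=1 s2=1 s4=1 s3=0 s9=1 s8=1 clk=1 s1=0 s5=0 s0=0
  Δ1: clk:1→0
  (1Δ to stable)
t=8 Δ0: s7=1 s2=1 s4=1 s3=0 s9=1 s8=1 clk=0 s1=0 s5=0 s0=0
  Δ1: clk:0→1
  Δ2: s1:0→1
  Δ3: s4:1→0, s5:0→1, s0:0→1
  Δ4: s9:1→0
  (4Δ to stable)
t=9 Δ0: s7=1 s2=1 s4=0 s3=0 s9=0 s8=1 clk=1 s1=1 s5=1 s0=1
  Δ1: clk:1→0
  (1Δ to stable)
t=10 Δ0: s7=1 s2=1 s4=0 s3=0 s9=0 s8=1 clk=0 s1=1 s5=1 s0=1
  Δ1: clk:0→1
  Δ2: s1:1→0
  Δ3: s4:0→1, s8:1→0, s0:1→0
  Δ4: s9:0→1, s5:1→0
  Δ5: s8:0→1
  (5Δ to stable)
t=11 Δ0: s7=1 s2=1 s4=1 s3=0 s9=1 s8=1 clk=1 s1=0 s5=0 s0=0
  Δ1: clk:1→0
  (1Δ to stable)
t=12 Δ0: s7=1 s2=1 s4=1 s3=0 s9=1 s8=1 clk=0 s1=0 s5=0 s0=0
  Δ1: clk:0→1
  Δ2: s1:0→1
  Δ3: s4:1→0, s5:0→1, s0:0→1
  Δ4: s9:1→0
  (4Δ to stable)
t=13 Δ0: s7=1 s2=1 s4=0 s3=0 s9=0 s8=1 clk=1 s1=1 s5=1 s0=1
  Δ1: clk:1→0
  (1Δ to stable)
t=14 Δ0: s7=1 s2=1 s4=0 s3=0 s9=0 s8=1 clk=0 s1=1 s5=1 s0=1
  Δ1: clk:0→1
  Δ2: s1:1→0
  Δ3: s4:0→1, s8:1→0, s0:1→0
  Δ4: s9:0→1, s5:1→0
  Δ5: s8:0→1
  (5Δ to stable)
t=15 Δ0: s7=1 s2=1 s4=1 s3=0 s9=1 s8=1 clk=1 s1=0 s5=0 s0=0
  Δ1: clk:1→0
  (1Δ to stable)
t=16 Δ0: s7=1 s2=1 s4=1 s3=0 s9=1 s8=1 clk=0 s1=0 s5=0 s0=0
  Δ1: clk:0→1
  Δ2: s1:0→1
  Δ3: s4:1→0, s5:0→1, s0:0→1
  Δ4: s9:1→0
  (4Δ to stable)
t=17 Δ0: s7=1 s2=1 s4=0 s3=0 s9=0 s8=1 clk=1 s1=1 s5=1 s0=1
  Δ1: clk:1→0
  (1Δ to stable)
t=18 Δ0: s7=1 s2=1 s4=0 s3=0 s9=0 s8=1 clk=0 s1=1 s5=1 s0=1
  Δ1: clk:0→1
  Δ2: s1:1→0
  Δ3: s4:0→1, s8:1→0, s0:1→0
  Δ4: s9:0→1, s5:1→0
  Δ5: s8:0→1
  (5Δ to stable)

0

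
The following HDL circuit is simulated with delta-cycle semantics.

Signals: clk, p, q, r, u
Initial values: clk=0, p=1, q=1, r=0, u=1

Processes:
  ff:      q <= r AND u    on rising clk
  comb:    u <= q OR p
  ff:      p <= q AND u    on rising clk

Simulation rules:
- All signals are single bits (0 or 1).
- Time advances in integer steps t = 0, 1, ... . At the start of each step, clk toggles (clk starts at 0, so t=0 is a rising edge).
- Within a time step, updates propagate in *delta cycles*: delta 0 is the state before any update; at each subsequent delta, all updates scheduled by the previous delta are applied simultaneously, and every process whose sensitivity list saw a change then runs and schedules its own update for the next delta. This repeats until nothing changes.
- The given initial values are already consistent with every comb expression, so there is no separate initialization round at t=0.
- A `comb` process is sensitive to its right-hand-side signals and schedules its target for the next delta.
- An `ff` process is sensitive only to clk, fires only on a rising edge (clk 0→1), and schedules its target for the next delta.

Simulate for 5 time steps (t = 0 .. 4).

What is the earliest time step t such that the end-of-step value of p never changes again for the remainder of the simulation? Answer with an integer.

2

t0.Δ0 q=1 u=1 p=1 r=0 clk=0
t0.Δ1 q=1 u=1 p=1 r=0 clk=1
t0.Δ2 q=0 u=1 p=1 r=0 clk=1
t1.Δ0 q=0 u=1 p=1 r=0 clk=1
t1.Δ1 q=0 u=1 p=1 r=0 clk=0
t2.Δ0 q=0 u=1 p=1 r=0 clk=0
t2.Δ1 q=0 u=1 p=1 r=0 clk=1
t2.Δ2 q=0 u=1 p=0 r=0 clk=1
t2.Δ3 q=0 u=0 p=0 r=0 clk=1
t3.Δ0 q=0 u=0 p=0 r=0 clk=1
t3.Δ1 q=0 u=0 p=0 r=0 clk=0
t4.Δ0 q=0 u=0 p=0 r=0 clk=0
t4.Δ1 q=0 u=0 p=0 r=0 clk=1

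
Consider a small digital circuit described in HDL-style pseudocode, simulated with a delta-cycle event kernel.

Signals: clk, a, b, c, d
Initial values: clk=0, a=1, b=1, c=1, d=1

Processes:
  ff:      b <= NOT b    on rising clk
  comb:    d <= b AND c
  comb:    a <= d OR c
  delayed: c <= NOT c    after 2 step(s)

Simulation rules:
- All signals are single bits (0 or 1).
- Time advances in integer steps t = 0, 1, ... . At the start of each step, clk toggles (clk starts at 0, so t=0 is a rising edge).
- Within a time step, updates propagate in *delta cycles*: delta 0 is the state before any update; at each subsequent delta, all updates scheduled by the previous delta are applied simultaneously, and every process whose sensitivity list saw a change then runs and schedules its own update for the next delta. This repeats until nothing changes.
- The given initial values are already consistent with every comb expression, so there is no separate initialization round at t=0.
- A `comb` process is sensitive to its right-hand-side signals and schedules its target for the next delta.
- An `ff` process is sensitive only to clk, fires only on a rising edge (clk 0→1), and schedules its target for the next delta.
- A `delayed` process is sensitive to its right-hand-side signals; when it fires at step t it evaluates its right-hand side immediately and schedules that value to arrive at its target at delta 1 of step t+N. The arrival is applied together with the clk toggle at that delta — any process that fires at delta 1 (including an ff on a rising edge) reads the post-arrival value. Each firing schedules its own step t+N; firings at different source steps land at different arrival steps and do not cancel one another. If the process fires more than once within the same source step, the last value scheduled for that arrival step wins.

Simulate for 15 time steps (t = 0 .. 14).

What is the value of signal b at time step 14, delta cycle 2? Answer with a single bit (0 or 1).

1

t0.Δ0 c=1 b=1 a=1 d=1 clk=0
t0.Δ1 c=1 b=1 a=1 d=1 clk=1
t0.Δ2 c=1 b=0 a=1 d=1 clk=1
t0.Δ3 c=1 b=0 a=1 d=0 clk=1
t1.Δ0 c=1 b=0 a=1 d=0 clk=1
t1.Δ1 c=1 b=0 a=1 d=0 clk=0
t2.Δ0 c=1 b=0 a=1 d=0 clk=0
t2.Δ1 c=1 b=0 a=1 d=0 clk=1
t2.Δ2 c=1 b=1 a=1 d=0 clk=1
t2.Δ3 c=1 b=1 a=1 d=1 clk=1
t3.Δ0 c=1 b=1 a=1 d=1 clk=1
t3.Δ1 c=1 b=1 a=1 d=1 clk=0
t4.Δ0 c=1 b=1 a=1 d=1 clk=0
t4.Δ1 c=1 b=1 a=1 d=1 clk=1
t4.Δ2 c=1 b=0 a=1 d=1 clk=1
t4.Δ3 c=1 b=0 a=1 d=0 clk=1
t5.Δ0 c=1 b=0 a=1 d=0 clk=1
t5.Δ1 c=1 b=0 a=1 d=0 clk=0
t6.Δ0 c=1 b=0 a=1 d=0 clk=0
t6.Δ1 c=1 b=0 a=1 d=0 clk=1
t6.Δ2 c=1 b=1 a=1 d=0 clk=1
t6.Δ3 c=1 b=1 a=1 d=1 clk=1
t7.Δ0 c=1 b=1 a=1 d=1 clk=1
t7.Δ1 c=1 b=1 a=1 d=1 clk=0
t8.Δ0 c=1 b=1 a=1 d=1 clk=0
t8.Δ1 c=1 b=1 a=1 d=1 clk=1
t8.Δ2 c=1 b=0 a=1 d=1 clk=1
t8.Δ3 c=1 b=0 a=1 d=0 clk=1
t9.Δ0 c=1 b=0 a=1 d=0 clk=1
t9.Δ1 c=1 b=0 a=1 d=0 clk=0
t10.Δ0 c=1 b=0 a=1 d=0 clk=0
t10.Δ1 c=1 b=0 a=1 d=0 clk=1
t10.Δ2 c=1 b=1 a=1 d=0 clk=1
t10.Δ3 c=1 b=1 a=1 d=1 clk=1
t11.Δ0 c=1 b=1 a=1 d=1 clk=1
t11.Δ1 c=1 b=1 a=1 d=1 clk=0
t12.Δ0 c=1 b=1 a=1 d=1 clk=0
t12.Δ1 c=1 b=1 a=1 d=1 clk=1
t12.Δ2 c=1 b=0 a=1 d=1 clk=1
t12.Δ3 c=1 b=0 a=1 d=0 clk=1
t13.Δ0 c=1 b=0 a=1 d=0 clk=1
t13.Δ1 c=1 b=0 a=1 d=0 clk=0
t14.Δ0 c=1 b=0 a=1 d=0 clk=0
t14.Δ1 c=1 b=0 a=1 d=0 clk=1
t14.Δ2 c=1 b=1 a=1 d=0 clk=1
t14.Δ3 c=1 b=1 a=1 d=1 clk=1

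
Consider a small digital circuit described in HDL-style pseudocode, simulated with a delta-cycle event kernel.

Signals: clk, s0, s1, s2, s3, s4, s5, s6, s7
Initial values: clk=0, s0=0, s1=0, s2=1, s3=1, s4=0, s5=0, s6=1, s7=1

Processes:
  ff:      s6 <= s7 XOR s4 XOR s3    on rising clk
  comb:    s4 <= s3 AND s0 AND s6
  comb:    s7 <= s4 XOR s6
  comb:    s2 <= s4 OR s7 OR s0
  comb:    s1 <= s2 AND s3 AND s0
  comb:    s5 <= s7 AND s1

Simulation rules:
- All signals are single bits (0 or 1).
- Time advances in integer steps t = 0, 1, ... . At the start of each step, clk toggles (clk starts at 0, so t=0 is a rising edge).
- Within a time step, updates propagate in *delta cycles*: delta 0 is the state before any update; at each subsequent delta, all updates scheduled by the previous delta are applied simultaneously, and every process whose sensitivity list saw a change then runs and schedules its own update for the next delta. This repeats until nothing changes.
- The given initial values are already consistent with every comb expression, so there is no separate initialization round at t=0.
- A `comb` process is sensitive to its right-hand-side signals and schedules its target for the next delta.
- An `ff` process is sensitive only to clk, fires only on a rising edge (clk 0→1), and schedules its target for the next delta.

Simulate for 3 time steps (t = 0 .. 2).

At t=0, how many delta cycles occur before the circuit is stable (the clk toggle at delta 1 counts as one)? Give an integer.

t0.Δ0 s5=0 s7=1 clk=0 s4=0 s3=1 s0=0 s2=1 s6=1 s1=0
t0.Δ1 s5=0 s7=1 clk=1 s4=0 s3=1 s0=0 s2=1 s6=1 s1=0
t0.Δ2 s5=0 s7=1 clk=1 s4=0 s3=1 s0=0 s2=1 s6=0 s1=0
t0.Δ3 s5=0 s7=0 clk=1 s4=0 s3=1 s0=0 s2=1 s6=0 s1=0
t0.Δ4 s5=0 s7=0 clk=1 s4=0 s3=1 s0=0 s2=0 s6=0 s1=0
t1.Δ0 s5=0 s7=0 clk=1 s4=0 s3=1 s0=0 s2=0 s6=0 s1=0
t1.Δ1 s5=0 s7=0 clk=0 s4=0 s3=1 s0=0 s2=0 s6=0 s1=0
t2.Δ0 s5=0 s7=0 clk=0 s4=0 s3=1 s0=0 s2=0 s6=0 s1=0
t2.Δ1 s5=0 s7=0 clk=1 s4=0 s3=1 s0=0 s2=0 s6=0 s1=0
t2.Δ2 s5=0 s7=0 clk=1 s4=0 s3=1 s0=0 s2=0 s6=1 s1=0
t2.Δ3 s5=0 s7=1 clk=1 s4=0 s3=1 s0=0 s2=0 s6=1 s1=0
t2.Δ4 s5=0 s7=1 clk=1 s4=0 s3=1 s0=0 s2=1 s6=1 s1=0

4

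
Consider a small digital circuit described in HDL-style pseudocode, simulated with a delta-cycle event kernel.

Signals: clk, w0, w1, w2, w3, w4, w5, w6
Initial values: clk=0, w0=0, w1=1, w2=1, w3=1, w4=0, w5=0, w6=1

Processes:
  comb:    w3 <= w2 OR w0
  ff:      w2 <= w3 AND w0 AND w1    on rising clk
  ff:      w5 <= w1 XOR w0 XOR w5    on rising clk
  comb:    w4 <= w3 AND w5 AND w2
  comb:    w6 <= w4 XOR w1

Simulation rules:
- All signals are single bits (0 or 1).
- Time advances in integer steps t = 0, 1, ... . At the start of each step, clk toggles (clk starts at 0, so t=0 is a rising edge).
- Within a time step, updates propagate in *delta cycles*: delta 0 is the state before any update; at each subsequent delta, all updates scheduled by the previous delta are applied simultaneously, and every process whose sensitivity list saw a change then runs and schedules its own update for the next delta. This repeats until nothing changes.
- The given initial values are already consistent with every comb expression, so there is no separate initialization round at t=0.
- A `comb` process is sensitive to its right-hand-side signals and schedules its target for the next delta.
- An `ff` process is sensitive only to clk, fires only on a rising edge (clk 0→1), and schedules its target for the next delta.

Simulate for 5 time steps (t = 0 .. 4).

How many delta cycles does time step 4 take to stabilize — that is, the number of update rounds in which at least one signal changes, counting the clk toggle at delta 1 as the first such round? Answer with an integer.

2

t0.Δ0 w4=0 w2=1 clk=0 w1=1 w5=0 w6=1 w0=0 w3=1
t0.Δ1 w4=0 w2=1 clk=1 w1=1 w5=0 w6=1 w0=0 w3=1
t0.Δ2 w4=0 w2=0 clk=1 w1=1 w5=1 w6=1 w0=0 w3=1
t0.Δ3 w4=0 w2=0 clk=1 w1=1 w5=1 w6=1 w0=0 w3=0
t1.Δ0 w4=0 w2=0 clk=1 w1=1 w5=1 w6=1 w0=0 w3=0
t1.Δ1 w4=0 w2=0 clk=0 w1=1 w5=1 w6=1 w0=0 w3=0
t2.Δ0 w4=0 w2=0 clk=0 w1=1 w5=1 w6=1 w0=0 w3=0
t2.Δ1 w4=0 w2=0 clk=1 w1=1 w5=1 w6=1 w0=0 w3=0
t2.Δ2 w4=0 w2=0 clk=1 w1=1 w5=0 w6=1 w0=0 w3=0
t3.Δ0 w4=0 w2=0 clk=1 w1=1 w5=0 w6=1 w0=0 w3=0
t3.Δ1 w4=0 w2=0 clk=0 w1=1 w5=0 w6=1 w0=0 w3=0
t4.Δ0 w4=0 w2=0 clk=0 w1=1 w5=0 w6=1 w0=0 w3=0
t4.Δ1 w4=0 w2=0 clk=1 w1=1 w5=0 w6=1 w0=0 w3=0
t4.Δ2 w4=0 w2=0 clk=1 w1=1 w5=1 w6=1 w0=0 w3=0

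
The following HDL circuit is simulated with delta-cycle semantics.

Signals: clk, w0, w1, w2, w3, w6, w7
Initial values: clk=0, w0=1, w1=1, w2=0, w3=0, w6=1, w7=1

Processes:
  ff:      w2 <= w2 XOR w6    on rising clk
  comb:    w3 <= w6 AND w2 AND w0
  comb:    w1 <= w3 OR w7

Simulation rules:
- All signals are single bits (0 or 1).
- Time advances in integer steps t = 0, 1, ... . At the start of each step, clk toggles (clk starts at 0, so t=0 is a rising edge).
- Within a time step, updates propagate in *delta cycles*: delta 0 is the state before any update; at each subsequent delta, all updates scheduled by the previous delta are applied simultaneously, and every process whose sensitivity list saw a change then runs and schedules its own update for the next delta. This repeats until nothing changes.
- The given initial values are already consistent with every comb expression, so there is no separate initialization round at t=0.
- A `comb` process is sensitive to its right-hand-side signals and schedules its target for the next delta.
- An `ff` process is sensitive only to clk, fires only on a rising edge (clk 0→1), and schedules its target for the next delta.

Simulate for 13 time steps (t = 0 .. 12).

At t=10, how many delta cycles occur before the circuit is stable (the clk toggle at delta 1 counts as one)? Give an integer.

3

t0.Δ0 clk=0 w0=1 w3=0 w2=0 w7=1 w6=1 w1=1
t0.Δ1 clk=1 w0=1 w3=0 w2=0 w7=1 w6=1 w1=1
t0.Δ2 clk=1 w0=1 w3=0 w2=1 w7=1 w6=1 w1=1
t0.Δ3 clk=1 w0=1 w3=1 w2=1 w7=1 w6=1 w1=1
t1.Δ0 clk=1 w0=1 w3=1 w2=1 w7=1 w6=1 w1=1
t1.Δ1 clk=0 w0=1 w3=1 w2=1 w7=1 w6=1 w1=1
t2.Δ0 clk=0 w0=1 w3=1 w2=1 w7=1 w6=1 w1=1
t2.Δ1 clk=1 w0=1 w3=1 w2=1 w7=1 w6=1 w1=1
t2.Δ2 clk=1 w0=1 w3=1 w2=0 w7=1 w6=1 w1=1
t2.Δ3 clk=1 w0=1 w3=0 w2=0 w7=1 w6=1 w1=1
t3.Δ0 clk=1 w0=1 w3=0 w2=0 w7=1 w6=1 w1=1
t3.Δ1 clk=0 w0=1 w3=0 w2=0 w7=1 w6=1 w1=1
t4.Δ0 clk=0 w0=1 w3=0 w2=0 w7=1 w6=1 w1=1
t4.Δ1 clk=1 w0=1 w3=0 w2=0 w7=1 w6=1 w1=1
t4.Δ2 clk=1 w0=1 w3=0 w2=1 w7=1 w6=1 w1=1
t4.Δ3 clk=1 w0=1 w3=1 w2=1 w7=1 w6=1 w1=1
t5.Δ0 clk=1 w0=1 w3=1 w2=1 w7=1 w6=1 w1=1
t5.Δ1 clk=0 w0=1 w3=1 w2=1 w7=1 w6=1 w1=1
t6.Δ0 clk=0 w0=1 w3=1 w2=1 w7=1 w6=1 w1=1
t6.Δ1 clk=1 w0=1 w3=1 w2=1 w7=1 w6=1 w1=1
t6.Δ2 clk=1 w0=1 w3=1 w2=0 w7=1 w6=1 w1=1
t6.Δ3 clk=1 w0=1 w3=0 w2=0 w7=1 w6=1 w1=1
t7.Δ0 clk=1 w0=1 w3=0 w2=0 w7=1 w6=1 w1=1
t7.Δ1 clk=0 w0=1 w3=0 w2=0 w7=1 w6=1 w1=1
t8.Δ0 clk=0 w0=1 w3=0 w2=0 w7=1 w6=1 w1=1
t8.Δ1 clk=1 w0=1 w3=0 w2=0 w7=1 w6=1 w1=1
t8.Δ2 clk=1 w0=1 w3=0 w2=1 w7=1 w6=1 w1=1
t8.Δ3 clk=1 w0=1 w3=1 w2=1 w7=1 w6=1 w1=1
t9.Δ0 clk=1 w0=1 w3=1 w2=1 w7=1 w6=1 w1=1
t9.Δ1 clk=0 w0=1 w3=1 w2=1 w7=1 w6=1 w1=1
t10.Δ0 clk=0 w0=1 w3=1 w2=1 w7=1 w6=1 w1=1
t10.Δ1 clk=1 w0=1 w3=1 w2=1 w7=1 w6=1 w1=1
t10.Δ2 clk=1 w0=1 w3=1 w2=0 w7=1 w6=1 w1=1
t10.Δ3 clk=1 w0=1 w3=0 w2=0 w7=1 w6=1 w1=1
t11.Δ0 clk=1 w0=1 w3=0 w2=0 w7=1 w6=1 w1=1
t11.Δ1 clk=0 w0=1 w3=0 w2=0 w7=1 w6=1 w1=1
t12.Δ0 clk=0 w0=1 w3=0 w2=0 w7=1 w6=1 w1=1
t12.Δ1 clk=1 w0=1 w3=0 w2=0 w7=1 w6=1 w1=1
t12.Δ2 clk=1 w0=1 w3=0 w2=1 w7=1 w6=1 w1=1
t12.Δ3 clk=1 w0=1 w3=1 w2=1 w7=1 w6=1 w1=1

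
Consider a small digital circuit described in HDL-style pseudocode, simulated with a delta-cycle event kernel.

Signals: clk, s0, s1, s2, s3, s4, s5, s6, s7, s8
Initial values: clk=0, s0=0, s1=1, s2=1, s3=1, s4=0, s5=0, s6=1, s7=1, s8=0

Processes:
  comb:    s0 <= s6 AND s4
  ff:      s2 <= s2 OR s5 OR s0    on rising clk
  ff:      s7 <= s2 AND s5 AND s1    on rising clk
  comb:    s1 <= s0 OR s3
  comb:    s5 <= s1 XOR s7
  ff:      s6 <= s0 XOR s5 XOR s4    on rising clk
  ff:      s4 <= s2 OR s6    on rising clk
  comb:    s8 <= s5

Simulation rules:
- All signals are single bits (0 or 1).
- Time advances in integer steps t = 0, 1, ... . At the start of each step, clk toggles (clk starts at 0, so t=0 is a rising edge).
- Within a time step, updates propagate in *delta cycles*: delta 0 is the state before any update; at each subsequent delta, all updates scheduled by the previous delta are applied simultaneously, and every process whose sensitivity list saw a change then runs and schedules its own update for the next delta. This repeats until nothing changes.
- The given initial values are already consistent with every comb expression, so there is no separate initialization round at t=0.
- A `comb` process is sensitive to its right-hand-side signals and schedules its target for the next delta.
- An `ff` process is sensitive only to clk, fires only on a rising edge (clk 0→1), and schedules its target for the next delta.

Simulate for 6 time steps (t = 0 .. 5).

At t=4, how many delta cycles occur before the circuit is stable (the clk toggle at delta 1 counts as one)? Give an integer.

t=0 Δ0: s6=1 s3=1 s8=0 s2=1 s4=0 s5=0 s7=1 clk=0 s1=1 s0=0
  Δ1: clk:0→1
  Δ2: s6:1→0, s4:0→1, s7:1→0
  Δ3: s5:0→1
  Δ4: s8:0→1
  (4Δ to stable)
t=1 Δ0: s6=0 s3=1 s8=1 s2=1 s4=1 s5=1 s7=0 clk=1 s1=1 s0=0
  Δ1: clk:1→0
  (1Δ to stable)
t=2 Δ0: s6=0 s3=1 s8=1 s2=1 s4=1 s5=1 s7=0 clk=0 s1=1 s0=0
  Δ1: clk:0→1
  Δ2: s7:0→1
  Δ3: s5:1→0
  Δ4: s8:1→0
  (4Δ to stable)
t=3 Δ0: s6=0 s3=1 s8=0 s2=1 s4=1 s5=0 s7=1 clk=1 s1=1 s0=0
  Δ1: clk:1→0
  (1Δ to stable)
t=4 Δ0: s6=0 s3=1 s8=0 s2=1 s4=1 s5=0 s7=1 clk=0 s1=1 s0=0
  Δ1: clk:0→1
  Δ2: s6:0→1, s7:1→0
  Δ3: s5:0→1, s0:0→1
  Δ4: s8:0→1
  (4Δ to stable)
t=5 Δ0: s6=1 s3=1 s8=1 s2=1 s4=1 s5=1 s7=0 clk=1 s1=1 s0=1
  Δ1: clk:1→0
  (1Δ to stable)

4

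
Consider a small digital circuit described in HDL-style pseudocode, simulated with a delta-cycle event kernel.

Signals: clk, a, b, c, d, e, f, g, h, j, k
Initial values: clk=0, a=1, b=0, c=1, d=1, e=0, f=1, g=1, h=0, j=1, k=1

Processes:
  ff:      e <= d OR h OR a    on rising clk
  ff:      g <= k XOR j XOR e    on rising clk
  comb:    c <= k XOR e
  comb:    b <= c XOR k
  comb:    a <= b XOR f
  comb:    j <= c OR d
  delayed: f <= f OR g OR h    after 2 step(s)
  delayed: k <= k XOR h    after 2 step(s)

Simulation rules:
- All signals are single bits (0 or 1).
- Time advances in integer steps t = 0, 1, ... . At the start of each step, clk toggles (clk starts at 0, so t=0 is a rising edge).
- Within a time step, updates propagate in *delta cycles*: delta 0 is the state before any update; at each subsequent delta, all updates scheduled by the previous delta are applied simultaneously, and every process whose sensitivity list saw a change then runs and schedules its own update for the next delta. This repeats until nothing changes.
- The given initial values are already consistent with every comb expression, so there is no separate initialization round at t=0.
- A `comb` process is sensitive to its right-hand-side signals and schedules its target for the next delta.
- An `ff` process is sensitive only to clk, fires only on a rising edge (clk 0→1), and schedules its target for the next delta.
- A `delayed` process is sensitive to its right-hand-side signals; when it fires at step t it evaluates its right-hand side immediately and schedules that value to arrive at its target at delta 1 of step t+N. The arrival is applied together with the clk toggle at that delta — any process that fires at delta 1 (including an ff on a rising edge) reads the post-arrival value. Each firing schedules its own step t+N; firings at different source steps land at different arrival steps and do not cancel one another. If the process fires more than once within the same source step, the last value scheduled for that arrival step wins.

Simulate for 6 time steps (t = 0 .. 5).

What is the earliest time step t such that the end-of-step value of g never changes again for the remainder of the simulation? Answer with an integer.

2

[bits: g,f,e,j,k,h,b,d,c,a,clk]
t=0: Δ0=11011001110 Δ1=11011001111 Δ2=01111001111 Δ3=01111001011 Δ4=01111011011 Δ5=01111011001 | 5Δ
t=1: Δ0=01111011001 Δ1=01111011000 | 1Δ
t=2: Δ0=01111011000 Δ1=01111011001 Δ2=11111011001 | 2Δ
t=3: Δ0=11111011001 Δ1=11111011000 | 1Δ
t=4: Δ0=11111011000 Δ1=11111011001 | 1Δ
t=5: Δ0=11111011001 Δ1=11111011000 | 1Δ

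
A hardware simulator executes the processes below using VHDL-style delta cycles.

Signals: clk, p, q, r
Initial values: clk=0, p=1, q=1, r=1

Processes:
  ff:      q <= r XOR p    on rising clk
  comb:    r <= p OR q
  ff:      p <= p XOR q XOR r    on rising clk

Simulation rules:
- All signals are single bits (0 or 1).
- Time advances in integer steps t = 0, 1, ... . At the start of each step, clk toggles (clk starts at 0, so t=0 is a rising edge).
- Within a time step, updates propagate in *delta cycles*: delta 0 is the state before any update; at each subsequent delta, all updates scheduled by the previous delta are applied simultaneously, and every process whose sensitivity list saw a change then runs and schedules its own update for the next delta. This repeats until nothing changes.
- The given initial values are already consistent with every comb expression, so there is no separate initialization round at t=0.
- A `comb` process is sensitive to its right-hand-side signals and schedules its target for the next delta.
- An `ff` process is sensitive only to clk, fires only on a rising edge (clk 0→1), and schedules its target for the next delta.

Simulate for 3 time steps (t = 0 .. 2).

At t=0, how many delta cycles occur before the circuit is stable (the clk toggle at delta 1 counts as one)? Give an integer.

2

t0.Δ0 q=1 clk=0 p=1 r=1
t0.Δ1 q=1 clk=1 p=1 r=1
t0.Δ2 q=0 clk=1 p=1 r=1
t1.Δ0 q=0 clk=1 p=1 r=1
t1.Δ1 q=0 clk=0 p=1 r=1
t2.Δ0 q=0 clk=0 p=1 r=1
t2.Δ1 q=0 clk=1 p=1 r=1
t2.Δ2 q=0 clk=1 p=0 r=1
t2.Δ3 q=0 clk=1 p=0 r=0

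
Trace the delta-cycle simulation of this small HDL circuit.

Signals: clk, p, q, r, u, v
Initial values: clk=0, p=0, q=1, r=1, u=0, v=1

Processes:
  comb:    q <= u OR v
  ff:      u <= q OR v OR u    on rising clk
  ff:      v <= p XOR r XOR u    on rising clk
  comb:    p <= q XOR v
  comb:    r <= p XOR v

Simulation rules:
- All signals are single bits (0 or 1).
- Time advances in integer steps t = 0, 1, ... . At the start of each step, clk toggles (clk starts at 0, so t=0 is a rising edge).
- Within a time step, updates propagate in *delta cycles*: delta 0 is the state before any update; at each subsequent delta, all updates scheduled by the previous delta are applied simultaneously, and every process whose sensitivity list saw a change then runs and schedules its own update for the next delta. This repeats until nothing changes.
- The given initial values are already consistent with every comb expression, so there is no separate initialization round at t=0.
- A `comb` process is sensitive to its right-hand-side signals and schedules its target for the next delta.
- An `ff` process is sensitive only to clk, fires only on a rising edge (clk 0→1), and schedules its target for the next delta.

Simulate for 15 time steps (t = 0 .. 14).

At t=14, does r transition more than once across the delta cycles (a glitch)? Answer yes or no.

t0.Δ0 u=0 r=1 clk=0 q=1 v=1 p=0
t0.Δ1 u=0 r=1 clk=1 q=1 v=1 p=0
t0.Δ2 u=1 r=1 clk=1 q=1 v=1 p=0
t1.Δ0 u=1 r=1 clk=1 q=1 v=1 p=0
t1.Δ1 u=1 r=1 clk=0 q=1 v=1 p=0
t2.Δ0 u=1 r=1 clk=0 q=1 v=1 p=0
t2.Δ1 u=1 r=1 clk=1 q=1 v=1 p=0
t2.Δ2 u=1 r=1 clk=1 q=1 v=0 p=0
t2.Δ3 u=1 r=0 clk=1 q=1 v=0 p=1
t2.Δ4 u=1 r=1 clk=1 q=1 v=0 p=1
t3.Δ0 u=1 r=1 clk=1 q=1 v=0 p=1
t3.Δ1 u=1 r=1 clk=0 q=1 v=0 p=1
t4.Δ0 u=1 r=1 clk=0 q=1 v=0 p=1
t4.Δ1 u=1 r=1 clk=1 q=1 v=0 p=1
t4.Δ2 u=1 r=1 clk=1 q=1 v=1 p=1
t4.Δ3 u=1 r=0 clk=1 q=1 v=1 p=0
t4.Δ4 u=1 r=1 clk=1 q=1 v=1 p=0
t5.Δ0 u=1 r=1 clk=1 q=1 v=1 p=0
t5.Δ1 u=1 r=1 clk=0 q=1 v=1 p=0
t6.Δ0 u=1 r=1 clk=0 q=1 v=1 p=0
t6.Δ1 u=1 r=1 clk=1 q=1 v=1 p=0
t6.Δ2 u=1 r=1 clk=1 q=1 v=0 p=0
t6.Δ3 u=1 r=0 clk=1 q=1 v=0 p=1
t6.Δ4 u=1 r=1 clk=1 q=1 v=0 p=1
t7.Δ0 u=1 r=1 clk=1 q=1 v=0 p=1
t7.Δ1 u=1 r=1 clk=0 q=1 v=0 p=1
t8.Δ0 u=1 r=1 clk=0 q=1 v=0 p=1
t8.Δ1 u=1 r=1 clk=1 q=1 v=0 p=1
t8.Δ2 u=1 r=1 clk=1 q=1 v=1 p=1
t8.Δ3 u=1 r=0 clk=1 q=1 v=1 p=0
t8.Δ4 u=1 r=1 clk=1 q=1 v=1 p=0
t9.Δ0 u=1 r=1 clk=1 q=1 v=1 p=0
t9.Δ1 u=1 r=1 clk=0 q=1 v=1 p=0
t10.Δ0 u=1 r=1 clk=0 q=1 v=1 p=0
t10.Δ1 u=1 r=1 clk=1 q=1 v=1 p=0
t10.Δ2 u=1 r=1 clk=1 q=1 v=0 p=0
t10.Δ3 u=1 r=0 clk=1 q=1 v=0 p=1
t10.Δ4 u=1 r=1 clk=1 q=1 v=0 p=1
t11.Δ0 u=1 r=1 clk=1 q=1 v=0 p=1
t11.Δ1 u=1 r=1 clk=0 q=1 v=0 p=1
t12.Δ0 u=1 r=1 clk=0 q=1 v=0 p=1
t12.Δ1 u=1 r=1 clk=1 q=1 v=0 p=1
t12.Δ2 u=1 r=1 clk=1 q=1 v=1 p=1
t12.Δ3 u=1 r=0 clk=1 q=1 v=1 p=0
t12.Δ4 u=1 r=1 clk=1 q=1 v=1 p=0
t13.Δ0 u=1 r=1 clk=1 q=1 v=1 p=0
t13.Δ1 u=1 r=1 clk=0 q=1 v=1 p=0
t14.Δ0 u=1 r=1 clk=0 q=1 v=1 p=0
t14.Δ1 u=1 r=1 clk=1 q=1 v=1 p=0
t14.Δ2 u=1 r=1 clk=1 q=1 v=0 p=0
t14.Δ3 u=1 r=0 clk=1 q=1 v=0 p=1
t14.Δ4 u=1 r=1 clk=1 q=1 v=0 p=1

yes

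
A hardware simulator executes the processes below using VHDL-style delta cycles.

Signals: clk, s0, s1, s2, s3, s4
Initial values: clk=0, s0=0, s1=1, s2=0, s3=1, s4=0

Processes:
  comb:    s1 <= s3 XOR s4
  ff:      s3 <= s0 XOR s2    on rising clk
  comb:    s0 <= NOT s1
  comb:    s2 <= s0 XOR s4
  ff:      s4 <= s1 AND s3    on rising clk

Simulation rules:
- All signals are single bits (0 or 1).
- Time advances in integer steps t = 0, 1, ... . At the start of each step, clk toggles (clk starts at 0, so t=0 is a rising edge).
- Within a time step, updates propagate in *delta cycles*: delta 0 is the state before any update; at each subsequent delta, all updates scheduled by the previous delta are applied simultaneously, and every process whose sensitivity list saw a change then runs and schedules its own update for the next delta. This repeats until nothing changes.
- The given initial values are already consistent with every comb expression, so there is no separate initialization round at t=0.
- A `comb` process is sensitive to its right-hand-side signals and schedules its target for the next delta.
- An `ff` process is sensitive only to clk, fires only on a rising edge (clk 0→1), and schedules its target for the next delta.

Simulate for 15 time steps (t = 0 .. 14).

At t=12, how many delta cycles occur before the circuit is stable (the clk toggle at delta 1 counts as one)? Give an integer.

3

t=0 Δ0: s2=0 s4=0 s3=1 s0=0 s1=1 clk=0
  Δ1: clk:0→1
  Δ2: s4:0→1, s3:1→0
  Δ3: s2:0→1
  (3Δ to stable)
t=1 Δ0: s2=1 s4=1 s3=0 s0=0 s1=1 clk=1
  Δ1: clk:1→0
  (1Δ to stable)
t=2 Δ0: s2=1 s4=1 s3=0 s0=0 s1=1 clk=0
  Δ1: clk:0→1
  Δ2: s4:1→0, s3:0→1
  Δ3: s2:1→0
  (3Δ to stable)
t=3 Δ0: s2=0 s4=0 s3=1 s0=0 s1=1 clk=1
  Δ1: clk:1→0
  (1Δ to stable)
t=4 Δ0: s2=0 s4=0 s3=1 s0=0 s1=1 clk=0
  Δ1: clk:0→1
  Δ2: s4:0→1, s3:1→0
  Δ3: s2:0→1
  (3Δ to stable)
t=5 Δ0: s2=1 s4=1 s3=0 s0=0 s1=1 clk=1
  Δ1: clk:1→0
  (1Δ to stable)
t=6 Δ0: s2=1 s4=1 s3=0 s0=0 s1=1 clk=0
  Δ1: clk:0→1
  Δ2: s4:1→0, s3:0→1
  Δ3: s2:1→0
  (3Δ to stable)
t=7 Δ0: s2=0 s4=0 s3=1 s0=0 s1=1 clk=1
  Δ1: clk:1→0
  (1Δ to stable)
t=8 Δ0: s2=0 s4=0 s3=1 s0=0 s1=1 clk=0
  Δ1: clk:0→1
  Δ2: s4:0→1, s3:1→0
  Δ3: s2:0→1
  (3Δ to stable)
t=9 Δ0: s2=1 s4=1 s3=0 s0=0 s1=1 clk=1
  Δ1: clk:1→0
  (1Δ to stable)
t=10 Δ0: s2=1 s4=1 s3=0 s0=0 s1=1 clk=0
  Δ1: clk:0→1
  Δ2: s4:1→0, s3:0→1
  Δ3: s2:1→0
  (3Δ to stable)
t=11 Δ0: s2=0 s4=0 s3=1 s0=0 s1=1 clk=1
  Δ1: clk:1→0
  (1Δ to stable)
t=12 Δ0: s2=0 s4=0 s3=1 s0=0 s1=1 clk=0
  Δ1: clk:0→1
  Δ2: s4:0→1, s3:1→0
  Δ3: s2:0→1
  (3Δ to stable)
t=13 Δ0: s2=1 s4=1 s3=0 s0=0 s1=1 clk=1
  Δ1: clk:1→0
  (1Δ to stable)
t=14 Δ0: s2=1 s4=1 s3=0 s0=0 s1=1 clk=0
  Δ1: clk:0→1
  Δ2: s4:1→0, s3:0→1
  Δ3: s2:1→0
  (3Δ to stable)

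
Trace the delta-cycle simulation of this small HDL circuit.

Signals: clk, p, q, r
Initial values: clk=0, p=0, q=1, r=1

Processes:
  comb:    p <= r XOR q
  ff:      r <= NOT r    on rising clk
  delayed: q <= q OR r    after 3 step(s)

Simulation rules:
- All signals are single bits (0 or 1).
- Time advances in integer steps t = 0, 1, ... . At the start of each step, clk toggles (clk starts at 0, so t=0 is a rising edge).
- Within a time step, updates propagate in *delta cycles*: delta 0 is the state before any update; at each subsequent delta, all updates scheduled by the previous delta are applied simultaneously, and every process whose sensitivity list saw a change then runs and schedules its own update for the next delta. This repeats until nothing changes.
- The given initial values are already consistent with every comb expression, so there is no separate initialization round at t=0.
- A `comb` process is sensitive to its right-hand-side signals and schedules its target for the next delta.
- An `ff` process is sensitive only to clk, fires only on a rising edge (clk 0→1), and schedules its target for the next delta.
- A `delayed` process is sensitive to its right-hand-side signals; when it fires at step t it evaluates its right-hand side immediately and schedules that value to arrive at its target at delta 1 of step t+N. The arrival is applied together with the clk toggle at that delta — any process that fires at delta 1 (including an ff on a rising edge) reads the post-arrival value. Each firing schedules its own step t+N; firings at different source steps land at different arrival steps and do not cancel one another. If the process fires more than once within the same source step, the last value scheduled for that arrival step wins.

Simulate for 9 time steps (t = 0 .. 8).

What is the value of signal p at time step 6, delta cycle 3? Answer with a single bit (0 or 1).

0

[bits: q,r,clk,p]
t=0: Δ0=1100 Δ1=1110 Δ2=1010 Δ3=1011 | 3Δ
t=1: Δ0=1011 Δ1=1001 | 1Δ
t=2: Δ0=1001 Δ1=1011 Δ2=1111 Δ3=1110 | 3Δ
t=3: Δ0=1110 Δ1=1100 | 1Δ
t=4: Δ0=1100 Δ1=1110 Δ2=1010 Δ3=1011 | 3Δ
t=5: Δ0=1011 Δ1=1001 | 1Δ
t=6: Δ0=1001 Δ1=1011 Δ2=1111 Δ3=1110 | 3Δ
t=7: Δ0=1110 Δ1=1100 | 1Δ
t=8: Δ0=1100 Δ1=1110 Δ2=1010 Δ3=1011 | 3Δ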